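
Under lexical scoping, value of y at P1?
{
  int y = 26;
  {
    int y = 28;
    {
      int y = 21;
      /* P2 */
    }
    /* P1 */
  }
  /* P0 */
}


y declared in the same block as P1
y = 28


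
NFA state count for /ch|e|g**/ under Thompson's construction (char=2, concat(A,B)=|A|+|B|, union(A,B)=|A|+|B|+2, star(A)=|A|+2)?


Syntax tree has 4 char leaf(s), 2 union(s), 2 star(s)
chars contribute 4×2 = 8; each union adds +2; each star adds +2
Total: 8 + 4 + 4 = 16 states


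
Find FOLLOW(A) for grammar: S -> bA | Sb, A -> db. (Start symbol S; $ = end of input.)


$ ∈ FOLLOW(S). For each A -> αBβ: add FIRST(β)\{ε} to FOLLOW(B); if β nullable, add FOLLOW(A).
FOLLOW(A) = {$, b}


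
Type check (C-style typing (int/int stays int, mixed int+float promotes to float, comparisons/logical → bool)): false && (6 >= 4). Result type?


Operand types: bool && bool
Rule: logical operators take bool operands and yield bool
Result type: bool


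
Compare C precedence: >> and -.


'-' is additive (level 9); '>>' is shift (level 8)
Higher level binds tighter
'-' has higher precedence than '>>'


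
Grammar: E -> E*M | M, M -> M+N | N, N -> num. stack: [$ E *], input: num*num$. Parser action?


no handle ('E*' is not any RHS); shift 'num'
Action: shift


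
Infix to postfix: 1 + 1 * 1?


* has higher precedence, evaluate 1*1 first
Postfix: 1 1 1 * +


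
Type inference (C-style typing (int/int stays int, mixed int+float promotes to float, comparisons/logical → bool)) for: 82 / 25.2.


Operand types: int / float
Rule: mixed int/float promotes to float; int/int stays int
Result type: float


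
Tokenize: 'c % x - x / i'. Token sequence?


Scan left to right, longest-match per lexeme
Tokens: ID(c), OP(%), ID(x), OP(-), ID(x), OP(/), ID(i)


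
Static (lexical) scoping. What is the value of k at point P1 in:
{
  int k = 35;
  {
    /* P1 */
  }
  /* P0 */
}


P1's block does not declare k; resolves to the enclosing declaration at depth 0
k = 35


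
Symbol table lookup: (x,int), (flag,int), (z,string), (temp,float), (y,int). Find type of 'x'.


Lookup 'x' → type int


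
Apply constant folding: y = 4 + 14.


4 + 14 = 18 at compile time
Optimized: y = 18


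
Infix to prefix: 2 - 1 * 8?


'*' binds tighter: tree is (- 2 (* 1 8))
Prefix: - 2 * 1 8


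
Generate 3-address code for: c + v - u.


Break into single-operator statements:
t1 = c + v
t2 = t1 - u


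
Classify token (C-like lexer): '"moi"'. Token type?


Pattern: double-quoted sequence
Type: STRING_LITERAL


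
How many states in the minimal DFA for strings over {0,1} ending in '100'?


Track the longest suffix of input matching a prefix of '100': 4 classes (prefixes of length 0..3)
Minimal DFA: 4 states


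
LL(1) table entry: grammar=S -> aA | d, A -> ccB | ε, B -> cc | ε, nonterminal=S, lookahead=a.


For [S, a]: 'a' ∈ FIRST(aA)
Entry: S -> aA


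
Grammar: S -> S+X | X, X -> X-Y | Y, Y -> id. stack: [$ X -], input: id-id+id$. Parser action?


no handle; shift 'id'
Action: shift


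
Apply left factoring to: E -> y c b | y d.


Common prefix: 'y'
Factored: E -> y E', E' -> c b | d


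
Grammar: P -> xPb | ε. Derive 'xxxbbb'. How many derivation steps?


Derivation: P => xPb => xxPbb => xxxPbbb => xxxbbb
Steps: 4


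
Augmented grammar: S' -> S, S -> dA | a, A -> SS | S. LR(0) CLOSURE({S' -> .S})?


Start: S' -> .S
For each item with dot before a nonterminal B, add B -> .γ for every B-production
Closure: [S' -> .S, S -> .dA, S -> .a]


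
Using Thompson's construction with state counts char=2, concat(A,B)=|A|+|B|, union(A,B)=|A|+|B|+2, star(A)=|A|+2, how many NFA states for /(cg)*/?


Syntax tree has 2 char leaf(s), 0 union(s), 1 star(s)
chars contribute 2×2 = 4; each union adds +2; each star adds +2
Total: 4 + 0 + 2 = 6 states


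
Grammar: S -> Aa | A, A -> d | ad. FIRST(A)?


Per alternative of A: FIRST(d) = {d}; FIRST(ad) = {a}
FIRST(A) = {a, d}


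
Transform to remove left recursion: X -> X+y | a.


Left-recursive alternatives: X+y; non-recursive: a
Introduce X': X -> aX', X' -> +yX' | ε


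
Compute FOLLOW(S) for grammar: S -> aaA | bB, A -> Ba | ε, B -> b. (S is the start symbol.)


$ ∈ FOLLOW(S). For each A -> αBβ: add FIRST(β)\{ε} to FOLLOW(B); if β nullable, add FOLLOW(A).
FOLLOW(S) = {$}


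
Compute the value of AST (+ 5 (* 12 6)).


Evaluate inner: (* 12 6) = 72
Evaluate root: (+ 5 72) = 77
Result: 77


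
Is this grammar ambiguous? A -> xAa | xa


balanced x^n…a^n: each string has a unique parse
Unambiguous


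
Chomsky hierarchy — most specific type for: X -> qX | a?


Right-linear: every RHS is a terminal or a terminal followed by one nonterminal
Classification: Type 3 (Regular)


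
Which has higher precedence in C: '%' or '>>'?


'%' is multiplicative (level 10); '>>' is shift (level 8)
Higher level binds tighter
'%' has higher precedence than '>>'


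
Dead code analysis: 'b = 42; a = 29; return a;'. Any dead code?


b is assigned but never read
Dead: 'b = 42'


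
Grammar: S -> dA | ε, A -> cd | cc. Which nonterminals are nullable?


A nonterminal is nullable iff some alternative derives ε (directly, or every symbol in it is nullable)
Nullable: {S}


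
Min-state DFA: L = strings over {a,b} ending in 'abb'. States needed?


Track the longest suffix of input matching a prefix of 'abb': 4 classes (prefixes of length 0..3)
Minimal DFA: 4 states


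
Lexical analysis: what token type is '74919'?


Pattern: digits only
Type: INTEGER_LITERAL


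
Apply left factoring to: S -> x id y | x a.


Common prefix: 'x'
Factored: S -> x S', S' -> id y | a


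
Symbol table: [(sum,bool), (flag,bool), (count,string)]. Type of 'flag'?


Lookup 'flag' → type bool


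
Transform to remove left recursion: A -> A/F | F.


Left-recursive alternatives: A/F; non-recursive: F
Introduce A': A -> FA', A' -> /FA' | ε


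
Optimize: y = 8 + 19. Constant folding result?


8 + 19 = 27 at compile time
Optimized: y = 27


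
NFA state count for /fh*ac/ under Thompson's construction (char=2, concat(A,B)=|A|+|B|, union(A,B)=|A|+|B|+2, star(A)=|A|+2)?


Syntax tree has 4 char leaf(s), 0 union(s), 1 star(s)
chars contribute 4×2 = 8; each union adds +2; each star adds +2
Total: 8 + 0 + 2 = 10 states


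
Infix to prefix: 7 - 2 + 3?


left-to-right (same/higher precedence on left): tree is (+ (- 7 2) 3)
Prefix: + - 7 2 3


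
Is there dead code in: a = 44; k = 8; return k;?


a is assigned but never read
Dead: 'a = 44'


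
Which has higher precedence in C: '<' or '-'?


'-' is additive (level 9); '<' is relational (level 7)
Higher level binds tighter
'-' has higher precedence than '<'


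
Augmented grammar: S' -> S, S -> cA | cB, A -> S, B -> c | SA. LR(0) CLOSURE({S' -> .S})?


Start: S' -> .S
For each item with dot before a nonterminal B, add B -> .γ for every B-production
Closure: [S' -> .S, S -> .cA, S -> .cB]


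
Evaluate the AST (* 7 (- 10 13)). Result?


Evaluate inner: (- 10 13) = -3
Evaluate root: (* 7 -3) = -21
Result: -21


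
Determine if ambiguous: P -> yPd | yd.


balanced y^n…d^n: each string has a unique parse
Unambiguous


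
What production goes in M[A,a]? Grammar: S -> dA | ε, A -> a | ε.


For [A, a]: 'a' ∈ FIRST(a)
Entry: A -> a


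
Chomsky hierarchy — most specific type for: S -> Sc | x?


Left-linear: every RHS is a terminal or one nonterminal followed by a terminal
Classification: Type 3 (Regular)


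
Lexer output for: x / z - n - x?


Scan left to right, longest-match per lexeme
Tokens: ID(x), OP(/), ID(z), OP(-), ID(n), OP(-), ID(x)


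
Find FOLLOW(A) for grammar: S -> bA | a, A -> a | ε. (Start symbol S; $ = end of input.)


$ ∈ FOLLOW(S). For each A -> αBβ: add FIRST(β)\{ε} to FOLLOW(B); if β nullable, add FOLLOW(A).
FOLLOW(A) = {$}


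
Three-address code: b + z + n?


Break into single-operator statements:
t1 = b + z
t2 = t1 + n


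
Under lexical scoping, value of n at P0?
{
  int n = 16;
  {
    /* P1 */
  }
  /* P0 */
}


n declared in the same block as P0
n = 16


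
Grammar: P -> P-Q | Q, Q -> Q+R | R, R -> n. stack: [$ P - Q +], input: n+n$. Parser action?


no handle; shift 'n'
Action: shift


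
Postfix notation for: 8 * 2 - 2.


Left to right (same or higher precedence on left)
Postfix: 8 2 * 2 -


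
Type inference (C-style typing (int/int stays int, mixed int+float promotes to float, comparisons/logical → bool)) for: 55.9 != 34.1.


Operand types: float != float
Rule: comparison yields bool
Result type: bool


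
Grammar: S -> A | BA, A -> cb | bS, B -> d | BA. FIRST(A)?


Per alternative of A: FIRST(cb) = {c}; FIRST(bS) = {b}
FIRST(A) = {b, c}


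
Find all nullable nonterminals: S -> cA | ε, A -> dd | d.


A nonterminal is nullable iff some alternative derives ε (directly, or every symbol in it is nullable)
Nullable: {S}


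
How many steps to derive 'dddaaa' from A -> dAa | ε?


Derivation: A => dAa => ddAaa => dddAaaa => dddaaa
Steps: 4


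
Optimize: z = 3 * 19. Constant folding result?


3 * 19 = 57 at compile time
Optimized: z = 57


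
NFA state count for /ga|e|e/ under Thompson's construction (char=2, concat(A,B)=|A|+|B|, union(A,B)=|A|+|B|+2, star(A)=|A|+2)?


Syntax tree has 4 char leaf(s), 2 union(s), 0 star(s)
chars contribute 4×2 = 8; each union adds +2; each star adds +2
Total: 8 + 4 + 0 = 12 states


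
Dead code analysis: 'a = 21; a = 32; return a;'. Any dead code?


first assignment to a is overwritten before any read
Dead: 'a = 21'


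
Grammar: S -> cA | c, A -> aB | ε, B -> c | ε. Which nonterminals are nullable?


A nonterminal is nullable iff some alternative derives ε (directly, or every symbol in it is nullable)
Nullable: {A, B}


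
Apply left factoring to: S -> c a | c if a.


Common prefix: 'c'
Factored: S -> c S', S' -> a | if a


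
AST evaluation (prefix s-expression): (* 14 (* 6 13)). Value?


Evaluate inner: (* 6 13) = 78
Evaluate root: (* 14 78) = 1092
Result: 1092


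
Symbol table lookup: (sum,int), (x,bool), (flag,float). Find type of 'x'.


Lookup 'x' → type bool


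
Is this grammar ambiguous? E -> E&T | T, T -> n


precedence layered via separate nonterminal T: deterministic
Unambiguous


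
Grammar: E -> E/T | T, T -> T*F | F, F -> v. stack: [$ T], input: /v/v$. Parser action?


lookahead ∉ {*} so T won't extend; reduce E -> T
Action: reduce (E -> T)


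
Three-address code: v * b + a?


Break into single-operator statements:
t1 = v * b
t2 = t1 + a


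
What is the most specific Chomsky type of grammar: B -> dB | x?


Right-linear: every RHS is a terminal or a terminal followed by one nonterminal
Classification: Type 3 (Regular)


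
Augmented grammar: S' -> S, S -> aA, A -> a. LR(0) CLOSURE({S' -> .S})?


Start: S' -> .S
For each item with dot before a nonterminal B, add B -> .γ for every B-production
Closure: [S' -> .S, S -> .aA]


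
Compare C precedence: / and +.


'/' is multiplicative (level 10); '+' is additive (level 9)
Higher level binds tighter
'/' has higher precedence than '+'


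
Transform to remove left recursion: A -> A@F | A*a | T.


Left-recursive alternatives: A@F, A*a; non-recursive: T
Introduce A': A -> TA', A' -> @FA' | *aA' | ε


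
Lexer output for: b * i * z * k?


Scan left to right, longest-match per lexeme
Tokens: ID(b), OP(*), ID(i), OP(*), ID(z), OP(*), ID(k)


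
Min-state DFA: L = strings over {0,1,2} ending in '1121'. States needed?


Track the longest suffix of input matching a prefix of '1121': 5 classes (prefixes of length 0..4)
Minimal DFA: 5 states


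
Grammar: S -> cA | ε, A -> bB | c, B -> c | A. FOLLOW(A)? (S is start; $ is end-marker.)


$ ∈ FOLLOW(S). For each A -> αBβ: add FIRST(β)\{ε} to FOLLOW(B); if β nullable, add FOLLOW(A).
FOLLOW(A) = {$}


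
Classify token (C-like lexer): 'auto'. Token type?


Pattern: reserved word
Type: KEYWORD


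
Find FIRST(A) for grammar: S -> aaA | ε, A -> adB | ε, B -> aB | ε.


Per alternative of A: FIRST(adB) = {a}; FIRST(ε) = {ε}
FIRST(A) = {a, ε}


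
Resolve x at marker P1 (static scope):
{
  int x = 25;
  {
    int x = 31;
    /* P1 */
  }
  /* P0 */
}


x declared in the same block as P1
x = 31


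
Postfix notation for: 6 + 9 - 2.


Left to right (same or higher precedence on left)
Postfix: 6 9 + 2 -


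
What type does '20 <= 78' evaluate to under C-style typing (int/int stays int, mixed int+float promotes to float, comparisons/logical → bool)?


Operand types: int <= int
Rule: comparison yields bool
Result type: bool


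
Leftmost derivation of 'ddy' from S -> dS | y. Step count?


Derivation: S => dS => ddS => ddy
Steps: 3


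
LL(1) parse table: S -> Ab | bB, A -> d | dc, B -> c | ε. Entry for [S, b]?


For [S, b]: 'b' ∈ FIRST(bB)
Entry: S -> bB


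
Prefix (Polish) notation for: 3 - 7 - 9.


left-to-right (same/higher precedence on left): tree is (- (- 3 7) 9)
Prefix: - - 3 7 9


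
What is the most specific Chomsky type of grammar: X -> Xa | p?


Left-linear: every RHS is a terminal or one nonterminal followed by a terminal
Classification: Type 3 (Regular)


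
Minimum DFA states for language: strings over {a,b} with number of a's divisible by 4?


Track (count of a) mod 4: states 0..3, accept at 0
Minimal DFA: 4 states


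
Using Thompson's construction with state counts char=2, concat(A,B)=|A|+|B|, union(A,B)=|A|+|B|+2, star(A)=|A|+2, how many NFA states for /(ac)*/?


Syntax tree has 2 char leaf(s), 0 union(s), 1 star(s)
chars contribute 2×2 = 4; each union adds +2; each star adds +2
Total: 4 + 0 + 2 = 6 states


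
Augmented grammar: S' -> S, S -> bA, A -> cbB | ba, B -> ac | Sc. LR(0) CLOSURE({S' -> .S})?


Start: S' -> .S
For each item with dot before a nonterminal B, add B -> .γ for every B-production
Closure: [S' -> .S, S -> .bA]


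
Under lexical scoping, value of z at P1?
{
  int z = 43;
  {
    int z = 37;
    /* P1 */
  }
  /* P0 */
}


z declared in the same block as P1
z = 37


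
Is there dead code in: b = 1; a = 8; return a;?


b is assigned but never read
Dead: 'b = 1'


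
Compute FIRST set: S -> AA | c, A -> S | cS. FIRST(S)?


Per alternative of S: FIRST(AA) = {c}; FIRST(c) = {c}
FIRST(S) = {c}


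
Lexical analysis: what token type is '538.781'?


Pattern: digits with a decimal point
Type: FLOAT_LITERAL


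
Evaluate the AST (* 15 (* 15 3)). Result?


Evaluate inner: (* 15 3) = 45
Evaluate root: (* 15 45) = 675
Result: 675


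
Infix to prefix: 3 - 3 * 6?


'*' binds tighter: tree is (- 3 (* 3 6))
Prefix: - 3 * 3 6


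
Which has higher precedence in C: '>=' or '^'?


'>=' is relational (level 7); '^' is bitwise XOR (level 4)
Higher level binds tighter
'>=' has higher precedence than '^'


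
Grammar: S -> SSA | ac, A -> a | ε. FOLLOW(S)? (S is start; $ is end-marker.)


$ ∈ FOLLOW(S). For each A -> αBβ: add FIRST(β)\{ε} to FOLLOW(B); if β nullable, add FOLLOW(A).
FOLLOW(S) = {$, a}


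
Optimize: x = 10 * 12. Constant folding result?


10 * 12 = 120 at compile time
Optimized: x = 120


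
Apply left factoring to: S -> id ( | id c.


Common prefix: 'id'
Factored: S -> id S', S' -> ( | c


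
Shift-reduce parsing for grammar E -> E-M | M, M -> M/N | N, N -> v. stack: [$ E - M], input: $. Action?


handle 'E-M' on top; lookahead ∈ FOLLOW(E) = {-, $}
Action: reduce (E -> E-M)


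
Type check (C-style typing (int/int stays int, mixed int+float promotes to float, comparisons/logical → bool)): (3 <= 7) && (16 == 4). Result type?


Operand types: bool && bool
Rule: logical operators take bool operands and yield bool
Result type: bool


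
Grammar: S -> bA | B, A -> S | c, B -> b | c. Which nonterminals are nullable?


A nonterminal is nullable iff some alternative derives ε (directly, or every symbol in it is nullable)
Nullable: {}


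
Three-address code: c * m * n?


Break into single-operator statements:
t1 = c * m
t2 = t1 * n


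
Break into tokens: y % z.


Scan left to right, longest-match per lexeme
Tokens: ID(y), OP(%), ID(z)


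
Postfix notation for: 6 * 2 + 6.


Left to right (same or higher precedence on left)
Postfix: 6 2 * 6 +


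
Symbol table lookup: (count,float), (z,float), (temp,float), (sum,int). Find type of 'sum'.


Lookup 'sum' → type int


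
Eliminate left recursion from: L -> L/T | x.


Left-recursive alternatives: L/T; non-recursive: x
Introduce L': L -> xL', L' -> /TL' | ε


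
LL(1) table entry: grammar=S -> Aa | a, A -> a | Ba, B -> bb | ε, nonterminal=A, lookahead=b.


For [A, b]: 'b' ∈ FIRST(Ba)
Entry: A -> Ba


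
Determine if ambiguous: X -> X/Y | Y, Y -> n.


precedence layered via separate nonterminal Y: deterministic
Unambiguous


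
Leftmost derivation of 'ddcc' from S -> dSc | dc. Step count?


Derivation: S => dSc => ddcc
Steps: 2


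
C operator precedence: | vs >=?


'>=' is relational (level 7); '|' is bitwise OR (level 3)
Higher level binds tighter
'>=' has higher precedence than '|'


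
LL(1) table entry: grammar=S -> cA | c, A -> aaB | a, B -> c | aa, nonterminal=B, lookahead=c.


For [B, c]: 'c' ∈ FIRST(c)
Entry: B -> c


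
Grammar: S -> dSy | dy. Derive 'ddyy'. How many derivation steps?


Derivation: S => dSy => ddyy
Steps: 2


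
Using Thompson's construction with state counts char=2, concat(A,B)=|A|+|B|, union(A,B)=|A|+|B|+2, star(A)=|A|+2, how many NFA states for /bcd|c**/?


Syntax tree has 4 char leaf(s), 1 union(s), 2 star(s)
chars contribute 4×2 = 8; each union adds +2; each star adds +2
Total: 8 + 2 + 4 = 14 states


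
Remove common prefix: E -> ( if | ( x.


Common prefix: '('
Factored: E -> ( E', E' -> if | x


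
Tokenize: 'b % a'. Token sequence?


Scan left to right, longest-match per lexeme
Tokens: ID(b), OP(%), ID(a)


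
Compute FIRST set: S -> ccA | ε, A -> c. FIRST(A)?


Per alternative of A: FIRST(c) = {c}
FIRST(A) = {c}


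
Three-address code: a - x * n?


Break into single-operator statements:
t1 = x * n
t2 = a - t1


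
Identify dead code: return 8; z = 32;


statement follows a return and is unreachable
Dead: 'z = 32'


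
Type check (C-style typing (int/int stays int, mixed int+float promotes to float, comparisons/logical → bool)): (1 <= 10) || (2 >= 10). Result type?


Operand types: bool || bool
Rule: logical operators take bool operands and yield bool
Result type: bool


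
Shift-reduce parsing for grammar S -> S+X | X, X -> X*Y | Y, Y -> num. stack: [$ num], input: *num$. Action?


'num' on top is the handle for Y -> num
Action: reduce (Y -> num)


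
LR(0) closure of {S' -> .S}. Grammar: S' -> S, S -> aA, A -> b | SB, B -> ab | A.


Start: S' -> .S
For each item with dot before a nonterminal B, add B -> .γ for every B-production
Closure: [S' -> .S, S -> .aA]


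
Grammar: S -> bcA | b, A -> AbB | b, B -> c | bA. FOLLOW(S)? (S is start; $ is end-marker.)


$ ∈ FOLLOW(S). For each A -> αBβ: add FIRST(β)\{ε} to FOLLOW(B); if β nullable, add FOLLOW(A).
FOLLOW(S) = {$}


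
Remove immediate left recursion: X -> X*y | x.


Left-recursive alternatives: X*y; non-recursive: x
Introduce X': X -> xX', X' -> *yX' | ε


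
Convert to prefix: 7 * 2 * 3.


left-to-right (same/higher precedence on left): tree is (* (* 7 2) 3)
Prefix: * * 7 2 3


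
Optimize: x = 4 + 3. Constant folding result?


4 + 3 = 7 at compile time
Optimized: x = 7


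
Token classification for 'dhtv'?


Pattern: letter/underscore followed by alphanumerics, not a keyword
Type: IDENTIFIER


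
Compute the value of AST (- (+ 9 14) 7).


Evaluate inner: (+ 9 14) = 23
Evaluate root: (- 23 7) = 16
Result: 16


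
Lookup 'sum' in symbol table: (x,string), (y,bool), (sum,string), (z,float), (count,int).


Lookup 'sum' → type string


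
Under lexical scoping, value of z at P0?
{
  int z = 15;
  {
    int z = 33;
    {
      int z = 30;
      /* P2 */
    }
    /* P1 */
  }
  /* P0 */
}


z declared in the same block as P0
z = 15


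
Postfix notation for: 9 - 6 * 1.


* has higher precedence, evaluate 6*1 first
Postfix: 9 6 1 * -


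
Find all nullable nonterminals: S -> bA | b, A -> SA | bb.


A nonterminal is nullable iff some alternative derives ε (directly, or every symbol in it is nullable)
Nullable: {}


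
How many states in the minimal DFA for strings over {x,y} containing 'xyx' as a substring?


KMP-style automaton: 3 progress states + 1 absorbing accept = 4
Minimal DFA: 4 states


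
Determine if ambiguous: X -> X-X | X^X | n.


'n-n^n' has two parse trees (no precedence encoded between - and ^)
Ambiguous


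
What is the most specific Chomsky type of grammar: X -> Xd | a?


Left-linear: every RHS is a terminal or one nonterminal followed by a terminal
Classification: Type 3 (Regular)


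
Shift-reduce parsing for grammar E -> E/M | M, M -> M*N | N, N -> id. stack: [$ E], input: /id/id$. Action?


shift '/' to continue E -> E/M
Action: shift


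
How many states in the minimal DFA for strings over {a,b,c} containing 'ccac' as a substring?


KMP-style automaton: 4 progress states + 1 absorbing accept = 5
Minimal DFA: 5 states


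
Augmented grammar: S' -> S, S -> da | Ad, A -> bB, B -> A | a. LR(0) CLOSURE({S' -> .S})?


Start: S' -> .S
For each item with dot before a nonterminal B, add B -> .γ for every B-production
Closure: [S' -> .S, S -> .da, S -> .Ad, A -> .bB]


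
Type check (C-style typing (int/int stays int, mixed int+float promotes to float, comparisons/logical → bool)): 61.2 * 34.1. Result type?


Operand types: float * float
Rule: mixed int/float promotes to float; int/int stays int
Result type: float


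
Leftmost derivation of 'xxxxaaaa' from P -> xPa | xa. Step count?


Derivation: P => xPa => xxPaa => xxxPaaa => xxxxaaaa
Steps: 4


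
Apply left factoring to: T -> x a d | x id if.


Common prefix: 'x'
Factored: T -> x T', T' -> a d | id if


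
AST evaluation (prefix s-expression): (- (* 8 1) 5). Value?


Evaluate inner: (* 8 1) = 8
Evaluate root: (- 8 5) = 3
Result: 3


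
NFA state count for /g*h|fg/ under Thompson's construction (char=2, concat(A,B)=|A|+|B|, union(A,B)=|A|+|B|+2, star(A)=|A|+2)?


Syntax tree has 4 char leaf(s), 1 union(s), 1 star(s)
chars contribute 4×2 = 8; each union adds +2; each star adds +2
Total: 8 + 2 + 2 = 12 states


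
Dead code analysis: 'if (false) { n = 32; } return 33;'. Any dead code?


condition is constant false, so the whole block is unreachable
Dead: 'if (false) { n = 32; }'


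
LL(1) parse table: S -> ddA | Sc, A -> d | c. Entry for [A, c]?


For [A, c]: 'c' ∈ FIRST(c)
Entry: A -> c


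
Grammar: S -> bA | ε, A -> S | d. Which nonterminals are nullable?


A nonterminal is nullable iff some alternative derives ε (directly, or every symbol in it is nullable)
Nullable: {A, S}


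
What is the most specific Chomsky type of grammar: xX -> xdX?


LHS has context (more than one symbol) and |LHS| ≤ |RHS|
Classification: Type 1 (Context-Sensitive)


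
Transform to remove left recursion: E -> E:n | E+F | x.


Left-recursive alternatives: E:n, E+F; non-recursive: x
Introduce E': E -> xE', E' -> :nE' | +FE' | ε


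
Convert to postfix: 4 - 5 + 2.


Left to right (same or higher precedence on left)
Postfix: 4 5 - 2 +


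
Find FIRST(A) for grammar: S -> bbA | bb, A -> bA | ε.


Per alternative of A: FIRST(bA) = {b}; FIRST(ε) = {ε}
FIRST(A) = {b, ε}


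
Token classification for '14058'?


Pattern: digits only
Type: INTEGER_LITERAL


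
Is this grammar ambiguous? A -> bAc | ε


balanced b^n…c^n: each string has a unique parse
Unambiguous


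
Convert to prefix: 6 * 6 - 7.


left-to-right (same/higher precedence on left): tree is (- (* 6 6) 7)
Prefix: - * 6 6 7


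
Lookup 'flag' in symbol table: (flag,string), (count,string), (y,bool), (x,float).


Lookup 'flag' → type string


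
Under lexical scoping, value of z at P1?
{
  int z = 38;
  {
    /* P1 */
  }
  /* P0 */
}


P1's block does not declare z; resolves to the enclosing declaration at depth 0
z = 38


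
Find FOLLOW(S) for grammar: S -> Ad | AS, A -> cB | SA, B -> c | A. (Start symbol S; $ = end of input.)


$ ∈ FOLLOW(S). For each A -> αBβ: add FIRST(β)\{ε} to FOLLOW(B); if β nullable, add FOLLOW(A).
FOLLOW(S) = {$, c}


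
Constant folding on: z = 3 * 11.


3 * 11 = 33 at compile time
Optimized: z = 33


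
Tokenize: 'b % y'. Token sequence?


Scan left to right, longest-match per lexeme
Tokens: ID(b), OP(%), ID(y)


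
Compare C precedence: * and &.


'*' is multiplicative (level 10); '&' is bitwise AND (level 5)
Higher level binds tighter
'*' has higher precedence than '&'


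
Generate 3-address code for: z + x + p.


Break into single-operator statements:
t1 = z + x
t2 = t1 + p


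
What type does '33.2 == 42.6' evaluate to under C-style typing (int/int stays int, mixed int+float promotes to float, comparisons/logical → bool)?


Operand types: float == float
Rule: comparison yields bool
Result type: bool


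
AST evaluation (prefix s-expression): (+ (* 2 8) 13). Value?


Evaluate inner: (* 2 8) = 16
Evaluate root: (+ 16 13) = 29
Result: 29


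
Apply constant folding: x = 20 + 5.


20 + 5 = 25 at compile time
Optimized: x = 25


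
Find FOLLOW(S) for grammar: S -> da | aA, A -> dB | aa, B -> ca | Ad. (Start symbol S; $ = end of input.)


$ ∈ FOLLOW(S). For each A -> αBβ: add FIRST(β)\{ε} to FOLLOW(B); if β nullable, add FOLLOW(A).
FOLLOW(S) = {$}


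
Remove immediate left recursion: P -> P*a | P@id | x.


Left-recursive alternatives: P*a, P@id; non-recursive: x
Introduce P': P -> xP', P' -> *aP' | @idP' | ε


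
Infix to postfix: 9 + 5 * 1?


* has higher precedence, evaluate 5*1 first
Postfix: 9 5 1 * +


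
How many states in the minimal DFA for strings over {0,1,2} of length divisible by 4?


Track length mod 4: states 0..3, accept at 0
Minimal DFA: 4 states


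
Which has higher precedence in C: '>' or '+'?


'+' is additive (level 9); '>' is relational (level 7)
Higher level binds tighter
'+' has higher precedence than '>'


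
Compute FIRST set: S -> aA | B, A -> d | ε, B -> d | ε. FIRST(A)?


Per alternative of A: FIRST(d) = {d}; FIRST(ε) = {ε}
FIRST(A) = {d, ε}


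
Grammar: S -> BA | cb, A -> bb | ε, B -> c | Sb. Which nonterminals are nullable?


A nonterminal is nullable iff some alternative derives ε (directly, or every symbol in it is nullable)
Nullable: {A}


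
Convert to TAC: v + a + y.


Break into single-operator statements:
t1 = v + a
t2 = t1 + y


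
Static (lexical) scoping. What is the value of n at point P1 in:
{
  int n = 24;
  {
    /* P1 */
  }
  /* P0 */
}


P1's block does not declare n; resolves to the enclosing declaration at depth 0
n = 24


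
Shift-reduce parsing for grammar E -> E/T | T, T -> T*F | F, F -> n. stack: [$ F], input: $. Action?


'F' (not preceded by T*) is the handle for T -> F
Action: reduce (T -> F)


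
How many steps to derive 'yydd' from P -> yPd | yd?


Derivation: P => yPd => yydd
Steps: 2


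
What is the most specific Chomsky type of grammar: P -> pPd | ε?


Single nonterminal LHS, but p^n d^n is not regular
Classification: Type 2 (Context-Free)


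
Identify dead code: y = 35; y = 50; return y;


first assignment to y is overwritten before any read
Dead: 'y = 35'


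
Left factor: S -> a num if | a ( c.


Common prefix: 'a'
Factored: S -> a S', S' -> num if | ( c


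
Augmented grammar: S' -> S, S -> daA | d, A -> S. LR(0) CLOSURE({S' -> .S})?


Start: S' -> .S
For each item with dot before a nonterminal B, add B -> .γ for every B-production
Closure: [S' -> .S, S -> .daA, S -> .d]


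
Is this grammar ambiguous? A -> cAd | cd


balanced c^n…d^n: each string has a unique parse
Unambiguous


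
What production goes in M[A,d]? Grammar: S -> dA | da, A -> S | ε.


For [A, d]: 'd' ∈ FIRST(S)
Entry: A -> S


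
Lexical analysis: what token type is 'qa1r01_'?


Pattern: letter/underscore followed by alphanumerics, not a keyword
Type: IDENTIFIER


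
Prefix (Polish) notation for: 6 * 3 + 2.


left-to-right (same/higher precedence on left): tree is (+ (* 6 3) 2)
Prefix: + * 6 3 2


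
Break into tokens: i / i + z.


Scan left to right, longest-match per lexeme
Tokens: ID(i), OP(/), ID(i), OP(+), ID(z)


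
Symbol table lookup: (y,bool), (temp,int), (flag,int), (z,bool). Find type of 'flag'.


Lookup 'flag' → type int


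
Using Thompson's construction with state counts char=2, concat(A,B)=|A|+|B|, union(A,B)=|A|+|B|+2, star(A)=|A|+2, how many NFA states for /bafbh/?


Syntax tree has 5 char leaf(s), 0 union(s), 0 star(s)
chars contribute 5×2 = 10; each union adds +2; each star adds +2
Total: 10 + 0 + 0 = 10 states


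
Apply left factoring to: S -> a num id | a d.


Common prefix: 'a'
Factored: S -> a S', S' -> num id | d


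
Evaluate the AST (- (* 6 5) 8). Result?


Evaluate inner: (* 6 5) = 30
Evaluate root: (- 30 8) = 22
Result: 22


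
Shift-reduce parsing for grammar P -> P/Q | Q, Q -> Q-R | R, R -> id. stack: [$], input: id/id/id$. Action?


no handle on stack; shift 'id'
Action: shift


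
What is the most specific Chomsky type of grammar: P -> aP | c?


Right-linear: every RHS is a terminal or a terminal followed by one nonterminal
Classification: Type 3 (Regular)


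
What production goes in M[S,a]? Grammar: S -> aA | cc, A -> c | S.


For [S, a]: 'a' ∈ FIRST(aA)
Entry: S -> aA


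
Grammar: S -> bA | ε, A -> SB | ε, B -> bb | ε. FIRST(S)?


Per alternative of S: FIRST(bA) = {b}; FIRST(ε) = {ε}
FIRST(S) = {b, ε}


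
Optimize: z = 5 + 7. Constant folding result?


5 + 7 = 12 at compile time
Optimized: z = 12


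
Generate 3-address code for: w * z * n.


Break into single-operator statements:
t1 = w * z
t2 = t1 * n


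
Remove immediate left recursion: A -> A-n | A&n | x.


Left-recursive alternatives: A-n, A&n; non-recursive: x
Introduce A': A -> xA', A' -> -nA' | &nA' | ε


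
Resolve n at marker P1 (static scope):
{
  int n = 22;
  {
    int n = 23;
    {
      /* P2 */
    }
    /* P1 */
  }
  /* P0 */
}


n declared in the same block as P1
n = 23


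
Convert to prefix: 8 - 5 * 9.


'*' binds tighter: tree is (- 8 (* 5 9))
Prefix: - 8 * 5 9


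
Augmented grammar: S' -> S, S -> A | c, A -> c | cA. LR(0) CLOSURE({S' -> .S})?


Start: S' -> .S
For each item with dot before a nonterminal B, add B -> .γ for every B-production
Closure: [S' -> .S, S -> .A, S -> .c, A -> .c, A -> .cA]


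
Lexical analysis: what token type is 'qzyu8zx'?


Pattern: letter/underscore followed by alphanumerics, not a keyword
Type: IDENTIFIER


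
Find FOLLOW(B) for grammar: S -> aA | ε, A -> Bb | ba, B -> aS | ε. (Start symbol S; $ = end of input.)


$ ∈ FOLLOW(S). For each A -> αBβ: add FIRST(β)\{ε} to FOLLOW(B); if β nullable, add FOLLOW(A).
FOLLOW(B) = {b}


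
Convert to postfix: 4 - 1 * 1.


* has higher precedence, evaluate 1*1 first
Postfix: 4 1 1 * -


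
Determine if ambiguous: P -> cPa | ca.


balanced c^n…a^n: each string has a unique parse
Unambiguous


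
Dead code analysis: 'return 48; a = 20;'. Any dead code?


statement follows a return and is unreachable
Dead: 'a = 20'


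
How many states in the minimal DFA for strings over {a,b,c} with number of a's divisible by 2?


Track (count of a) mod 2: states 0..1, accept at 0
Minimal DFA: 2 states


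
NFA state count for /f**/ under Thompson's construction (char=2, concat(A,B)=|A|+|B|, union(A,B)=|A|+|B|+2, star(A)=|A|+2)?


Syntax tree has 1 char leaf(s), 0 union(s), 2 star(s)
chars contribute 1×2 = 2; each union adds +2; each star adds +2
Total: 2 + 0 + 4 = 6 states


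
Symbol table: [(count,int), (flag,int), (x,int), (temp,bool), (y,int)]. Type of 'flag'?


Lookup 'flag' → type int


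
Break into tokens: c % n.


Scan left to right, longest-match per lexeme
Tokens: ID(c), OP(%), ID(n)


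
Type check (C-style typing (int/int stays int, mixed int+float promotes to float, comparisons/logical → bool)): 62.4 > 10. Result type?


Operand types: float > int
Rule: comparison yields bool
Result type: bool


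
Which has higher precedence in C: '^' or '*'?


'*' is multiplicative (level 10); '^' is bitwise XOR (level 4)
Higher level binds tighter
'*' has higher precedence than '^'


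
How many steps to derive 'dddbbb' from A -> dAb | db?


Derivation: A => dAb => ddAbb => dddbbb
Steps: 3


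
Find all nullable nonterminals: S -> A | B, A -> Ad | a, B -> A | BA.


A nonterminal is nullable iff some alternative derives ε (directly, or every symbol in it is nullable)
Nullable: {}


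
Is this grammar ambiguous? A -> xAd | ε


balanced x^n…d^n: each string has a unique parse
Unambiguous


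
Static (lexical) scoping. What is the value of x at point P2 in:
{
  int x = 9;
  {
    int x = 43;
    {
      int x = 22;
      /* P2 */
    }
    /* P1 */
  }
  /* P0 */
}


x declared in the same block as P2
x = 22


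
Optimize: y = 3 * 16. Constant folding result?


3 * 16 = 48 at compile time
Optimized: y = 48


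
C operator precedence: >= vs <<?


'<<' is shift (level 8); '>=' is relational (level 7)
Higher level binds tighter
'<<' has higher precedence than '>='


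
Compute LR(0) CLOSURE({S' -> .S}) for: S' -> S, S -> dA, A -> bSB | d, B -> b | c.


Start: S' -> .S
For each item with dot before a nonterminal B, add B -> .γ for every B-production
Closure: [S' -> .S, S -> .dA]


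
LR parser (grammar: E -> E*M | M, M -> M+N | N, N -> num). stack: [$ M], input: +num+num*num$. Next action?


shift '+' to continue M -> M+N
Action: shift


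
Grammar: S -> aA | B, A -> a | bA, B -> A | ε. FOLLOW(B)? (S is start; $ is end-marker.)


$ ∈ FOLLOW(S). For each A -> αBβ: add FIRST(β)\{ε} to FOLLOW(B); if β nullable, add FOLLOW(A).
FOLLOW(B) = {$}


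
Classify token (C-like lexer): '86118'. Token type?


Pattern: digits only
Type: INTEGER_LITERAL


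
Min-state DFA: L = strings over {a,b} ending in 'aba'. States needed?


Track the longest suffix of input matching a prefix of 'aba': 4 classes (prefixes of length 0..3)
Minimal DFA: 4 states


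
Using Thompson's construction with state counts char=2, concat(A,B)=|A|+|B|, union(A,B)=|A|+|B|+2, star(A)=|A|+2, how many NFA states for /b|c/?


Syntax tree has 2 char leaf(s), 1 union(s), 0 star(s)
chars contribute 2×2 = 4; each union adds +2; each star adds +2
Total: 4 + 2 + 0 = 6 states


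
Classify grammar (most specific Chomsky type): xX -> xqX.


LHS has context (more than one symbol) and |LHS| ≤ |RHS|
Classification: Type 1 (Context-Sensitive)


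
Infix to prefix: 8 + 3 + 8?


left-to-right (same/higher precedence on left): tree is (+ (+ 8 3) 8)
Prefix: + + 8 3 8


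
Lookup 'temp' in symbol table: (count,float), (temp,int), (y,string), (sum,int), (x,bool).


Lookup 'temp' → type int


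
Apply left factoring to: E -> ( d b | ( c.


Common prefix: '('
Factored: E -> ( E', E' -> d b | c


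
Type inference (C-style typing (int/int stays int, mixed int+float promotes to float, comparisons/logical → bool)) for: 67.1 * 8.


Operand types: float * int
Rule: mixed int/float promotes to float; int/int stays int
Result type: float


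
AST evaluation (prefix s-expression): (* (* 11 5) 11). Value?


Evaluate inner: (* 11 5) = 55
Evaluate root: (* 55 11) = 605
Result: 605


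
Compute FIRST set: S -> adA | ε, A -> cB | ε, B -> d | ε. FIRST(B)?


Per alternative of B: FIRST(d) = {d}; FIRST(ε) = {ε}
FIRST(B) = {d, ε}


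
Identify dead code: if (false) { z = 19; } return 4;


condition is constant false, so the whole block is unreachable
Dead: 'if (false) { z = 19; }'


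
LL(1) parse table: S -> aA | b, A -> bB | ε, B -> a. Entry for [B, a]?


For [B, a]: 'a' ∈ FIRST(a)
Entry: B -> a


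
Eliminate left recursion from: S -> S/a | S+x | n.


Left-recursive alternatives: S/a, S+x; non-recursive: n
Introduce S': S -> nS', S' -> /aS' | +xS' | ε


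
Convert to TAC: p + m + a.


Break into single-operator statements:
t1 = p + m
t2 = t1 + a


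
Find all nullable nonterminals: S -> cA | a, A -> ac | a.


A nonterminal is nullable iff some alternative derives ε (directly, or every symbol in it is nullable)
Nullable: {}


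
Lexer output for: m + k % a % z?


Scan left to right, longest-match per lexeme
Tokens: ID(m), OP(+), ID(k), OP(%), ID(a), OP(%), ID(z)


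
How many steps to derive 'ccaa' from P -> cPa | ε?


Derivation: P => cPa => ccPaa => ccaa
Steps: 3


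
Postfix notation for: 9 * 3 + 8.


Left to right (same or higher precedence on left)
Postfix: 9 3 * 8 +


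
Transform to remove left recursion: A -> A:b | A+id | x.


Left-recursive alternatives: A:b, A+id; non-recursive: x
Introduce A': A -> xA', A' -> :bA' | +idA' | ε


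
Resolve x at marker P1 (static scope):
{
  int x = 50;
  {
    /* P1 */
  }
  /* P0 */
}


P1's block does not declare x; resolves to the enclosing declaration at depth 0
x = 50


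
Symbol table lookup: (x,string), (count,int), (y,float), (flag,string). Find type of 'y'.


Lookup 'y' → type float


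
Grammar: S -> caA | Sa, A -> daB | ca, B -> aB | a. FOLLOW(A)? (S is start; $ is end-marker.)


$ ∈ FOLLOW(S). For each A -> αBβ: add FIRST(β)\{ε} to FOLLOW(B); if β nullable, add FOLLOW(A).
FOLLOW(A) = {$, a}


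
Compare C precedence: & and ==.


'==' is equality (level 6); '&' is bitwise AND (level 5)
Higher level binds tighter
'==' has higher precedence than '&'


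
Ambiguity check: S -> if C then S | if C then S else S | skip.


dangling else: 'if C then if C then skip else skip' parses two ways
Ambiguous


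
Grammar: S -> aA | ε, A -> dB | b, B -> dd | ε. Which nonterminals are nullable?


A nonterminal is nullable iff some alternative derives ε (directly, or every symbol in it is nullable)
Nullable: {B, S}


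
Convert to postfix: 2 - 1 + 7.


Left to right (same or higher precedence on left)
Postfix: 2 1 - 7 +


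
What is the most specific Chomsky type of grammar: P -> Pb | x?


Left-linear: every RHS is a terminal or one nonterminal followed by a terminal
Classification: Type 3 (Regular)


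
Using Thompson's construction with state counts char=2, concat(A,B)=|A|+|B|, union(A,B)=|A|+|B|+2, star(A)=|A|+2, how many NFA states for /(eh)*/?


Syntax tree has 2 char leaf(s), 0 union(s), 1 star(s)
chars contribute 2×2 = 4; each union adds +2; each star adds +2
Total: 4 + 0 + 2 = 6 states


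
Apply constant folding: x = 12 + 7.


12 + 7 = 19 at compile time
Optimized: x = 19


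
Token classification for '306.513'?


Pattern: digits with a decimal point
Type: FLOAT_LITERAL
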